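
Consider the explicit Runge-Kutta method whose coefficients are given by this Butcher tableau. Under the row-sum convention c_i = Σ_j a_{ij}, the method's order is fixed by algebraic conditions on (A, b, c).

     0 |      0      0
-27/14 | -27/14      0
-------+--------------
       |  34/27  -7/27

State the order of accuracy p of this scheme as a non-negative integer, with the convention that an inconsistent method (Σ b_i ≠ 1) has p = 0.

b = (34/27, -7/27)
c = (0, -27/14)
Σ b_i: 34/27·1 + (-7/27)·1 = 1 ✓
b·c: (-7/27)·(-27/14) = 1/2 ✓; 2 stages ⇒ order 2.

2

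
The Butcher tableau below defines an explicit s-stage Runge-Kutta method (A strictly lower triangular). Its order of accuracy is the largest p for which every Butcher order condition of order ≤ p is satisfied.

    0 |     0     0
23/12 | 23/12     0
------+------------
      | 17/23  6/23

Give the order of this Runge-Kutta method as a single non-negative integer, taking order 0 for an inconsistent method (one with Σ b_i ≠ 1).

b = (17/23, 6/23)
c = (0, 23/12)
Σ b_i: 17/23·1 + 6/23·1 = 1 ✓
b·c: 6/23·23/12 = 1/2 ✓; 2 stages ⇒ order 2.

2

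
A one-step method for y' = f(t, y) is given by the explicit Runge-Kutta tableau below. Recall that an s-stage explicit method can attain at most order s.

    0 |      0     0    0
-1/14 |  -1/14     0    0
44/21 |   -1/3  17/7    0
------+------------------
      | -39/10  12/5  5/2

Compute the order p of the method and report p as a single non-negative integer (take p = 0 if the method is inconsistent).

b = (-39/10, 12/5, 5/2)
c = (0, -1/14, 44/21)
Ac = (0, 0, -17/98)
Σ b_i: (-39/10)·1 + 12/5·1 + 5/2·1 = 1 ✓
b·c: 12/5·(-1/14) + 5/2·44/21 = 76/15 ≠ 1/2 ⇒ order 1.

1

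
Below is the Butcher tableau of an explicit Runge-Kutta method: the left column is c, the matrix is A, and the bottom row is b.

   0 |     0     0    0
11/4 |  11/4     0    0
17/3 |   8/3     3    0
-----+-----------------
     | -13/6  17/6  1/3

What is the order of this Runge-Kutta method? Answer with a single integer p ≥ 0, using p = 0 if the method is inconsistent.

b = (-13/6, 17/6, 1/3)
c = (0, 11/4, 17/3)
Ac = (0, 0, 33/4)
Σ b_i: (-13/6)·1 + 17/6·1 + 1/3·1 = 1 ✓
b·c: 17/6·11/4 + 1/3·17/3 = 697/72 ≠ 1/2 ⇒ order 1.

1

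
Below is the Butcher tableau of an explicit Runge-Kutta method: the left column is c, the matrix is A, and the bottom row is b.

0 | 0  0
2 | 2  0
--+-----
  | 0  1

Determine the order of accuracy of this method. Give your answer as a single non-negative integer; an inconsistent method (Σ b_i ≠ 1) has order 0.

b = (0, 1)
c = (0, 2)
Σ b_i: 1·1 = 1 ✓
b·c: 1·2 = 2 ≠ 1/2 ⇒ order 1.

1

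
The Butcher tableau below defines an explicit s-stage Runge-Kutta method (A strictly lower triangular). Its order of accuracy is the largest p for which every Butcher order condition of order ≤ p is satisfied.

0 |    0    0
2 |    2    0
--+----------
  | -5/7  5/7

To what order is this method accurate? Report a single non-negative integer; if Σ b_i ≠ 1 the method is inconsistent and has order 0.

b = (-5/7, 5/7)
c = (0, 2)
Σ b_i: (-5/7)·1 + 5/7·1 = 0 ≠ 1 ⇒ order 0.

0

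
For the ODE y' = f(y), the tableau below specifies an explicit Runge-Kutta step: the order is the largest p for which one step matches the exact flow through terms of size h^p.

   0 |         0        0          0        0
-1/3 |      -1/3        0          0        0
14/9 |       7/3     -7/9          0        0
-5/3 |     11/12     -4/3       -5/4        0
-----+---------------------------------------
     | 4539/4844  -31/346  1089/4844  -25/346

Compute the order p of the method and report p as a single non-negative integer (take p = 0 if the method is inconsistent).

3

b = (4539/4844, -31/346, 1089/4844, -25/346)
c = (0, -1/3, 14/9, -5/3)
Ac = (0, 0, 7/27, -3/2)
Σ b_i: 4539/4844·1 + (-31/346)·1 + 1089/4844·1 + (-25/346)·1 = 1 ✓
b·c: (-31/346)·(-1/3) + 1089/4844·14/9 + (-25/346)·(-5/3) = 1/2 ✓
b·c²: (-31/346)·1/9 + 1089/4844·196/81 + (-25/346)·25/9 = 1/3 ✓
b·Ac: 1089/4844·7/27 + (-25/346)·(-3/2) = 1/6 ✓
b·c³: (-31/346)·(-1/27) + 1089/4844·2744/729 + (-25/346)·(-125/27) = 16592/14013 ≠ 1/4 ⇒ order 3.
b·(c∘Ac): 1089/4844·98/243 + (-25/346)·5/2 = -1681/18684 ≠ 1/8
b·Ac²: 1089/4844·(-7/81) + (-25/346)·(-257/81) = 11761/56052 ≠ 1/12
b·A²c: (-25/346)·(-35/108) = 875/37368 ≠ 1/24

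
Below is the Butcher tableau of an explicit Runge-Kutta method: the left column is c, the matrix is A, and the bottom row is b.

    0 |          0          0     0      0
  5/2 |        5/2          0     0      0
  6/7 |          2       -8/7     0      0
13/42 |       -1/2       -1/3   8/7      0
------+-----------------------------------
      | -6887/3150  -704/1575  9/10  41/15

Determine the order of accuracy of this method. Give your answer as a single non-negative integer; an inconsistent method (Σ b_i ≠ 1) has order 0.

2

b = (-6887/3150, -704/1575, 9/10, 41/15)
c = (0, 5/2, 6/7, 13/42)
Ac = (0, 0, -20/7, 43/294)
Σ b_i: (-6887/3150)·1 + (-704/1575)·1 + 9/10·1 + 41/15·1 = 1 ✓
b·c: (-704/1575)·5/2 + 9/10·6/7 + 41/15·13/42 = 1/2 ✓
b·c²: (-704/1575)·25/4 + 9/10·36/49 + 41/15·169/1764 = -9899/5292 ≠ 1/3 ⇒ order 2.
b·Ac: 9/10·(-20/7) + 41/15·43/294 = -9577/4410 ≠ 1/6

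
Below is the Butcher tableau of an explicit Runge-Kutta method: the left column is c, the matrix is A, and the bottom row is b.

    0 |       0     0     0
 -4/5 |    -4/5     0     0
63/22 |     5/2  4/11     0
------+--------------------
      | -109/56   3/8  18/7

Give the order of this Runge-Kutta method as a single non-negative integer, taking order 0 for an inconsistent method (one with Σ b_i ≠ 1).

1

b = (-109/56, 3/8, 18/7)
c = (0, -4/5, 63/22)
Ac = (0, 0, -16/55)
Σ b_i: (-109/56)·1 + 3/8·1 + 18/7·1 = 1 ✓
b·c: 3/8·(-4/5) + 18/7·63/22 = 777/110 ≠ 1/2 ⇒ order 1.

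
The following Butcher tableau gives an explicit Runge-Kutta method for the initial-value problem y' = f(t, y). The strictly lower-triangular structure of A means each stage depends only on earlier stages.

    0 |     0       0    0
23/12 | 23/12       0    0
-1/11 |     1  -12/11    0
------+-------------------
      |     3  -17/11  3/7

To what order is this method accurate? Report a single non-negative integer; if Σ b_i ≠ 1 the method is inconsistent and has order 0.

0

b = (3, -17/11, 3/7)
c = (0, 23/12, -1/11)
Ac = (0, 0, -23/11)
Σ b_i: 3·1 + (-17/11)·1 + 3/7·1 = 145/77 ≠ 1 ⇒ order 0.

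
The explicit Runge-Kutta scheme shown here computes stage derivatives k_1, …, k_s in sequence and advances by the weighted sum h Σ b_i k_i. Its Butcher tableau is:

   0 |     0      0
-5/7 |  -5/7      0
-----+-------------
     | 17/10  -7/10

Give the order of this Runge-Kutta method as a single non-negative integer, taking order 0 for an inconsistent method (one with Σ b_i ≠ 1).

b = (17/10, -7/10)
c = (0, -5/7)
Σ b_i: 17/10·1 + (-7/10)·1 = 1 ✓
b·c: (-7/10)·(-5/7) = 1/2 ✓; 2 stages ⇒ order 2.

2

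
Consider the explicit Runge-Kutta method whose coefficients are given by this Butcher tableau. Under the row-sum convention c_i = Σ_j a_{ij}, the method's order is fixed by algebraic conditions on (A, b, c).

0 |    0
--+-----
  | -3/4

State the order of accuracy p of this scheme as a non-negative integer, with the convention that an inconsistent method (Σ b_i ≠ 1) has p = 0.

0

b = (-3/4)
c = (0)
Σ b_i: (-3/4)·1 = -3/4 ≠ 1 ⇒ order 0.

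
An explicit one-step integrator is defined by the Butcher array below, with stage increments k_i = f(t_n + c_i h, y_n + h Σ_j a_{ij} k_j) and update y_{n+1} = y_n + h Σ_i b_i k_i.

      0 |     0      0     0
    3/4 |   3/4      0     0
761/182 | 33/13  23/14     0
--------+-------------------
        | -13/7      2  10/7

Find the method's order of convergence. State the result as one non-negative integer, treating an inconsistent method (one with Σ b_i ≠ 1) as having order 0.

0

b = (-13/7, 2, 10/7)
c = (0, 3/4, 761/182)
Ac = (0, 0, 69/56)
Σ b_i: (-13/7)·1 + 2·1 + 10/7·1 = 11/7 ≠ 1 ⇒ order 0.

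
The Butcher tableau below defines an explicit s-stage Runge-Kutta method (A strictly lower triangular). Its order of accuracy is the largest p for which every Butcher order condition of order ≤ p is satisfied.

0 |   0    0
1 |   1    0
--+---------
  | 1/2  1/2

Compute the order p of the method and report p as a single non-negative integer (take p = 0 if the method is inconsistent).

b = (1/2, 1/2)
c = (0, 1)
Σ b_i: 1/2·1 + 1/2·1 = 1 ✓
b·c: 1/2·1 = 1/2 ✓; 2 stages ⇒ order 2.

2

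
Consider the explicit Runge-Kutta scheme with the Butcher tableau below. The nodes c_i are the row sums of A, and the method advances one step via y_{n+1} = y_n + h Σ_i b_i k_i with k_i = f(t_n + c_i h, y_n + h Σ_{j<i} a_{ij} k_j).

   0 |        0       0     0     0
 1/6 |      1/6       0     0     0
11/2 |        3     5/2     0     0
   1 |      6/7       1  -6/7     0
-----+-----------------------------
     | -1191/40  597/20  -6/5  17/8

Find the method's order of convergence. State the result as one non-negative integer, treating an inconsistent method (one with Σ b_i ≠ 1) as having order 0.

b = (-1191/40, 597/20, -6/5, 17/8)
c = (0, 1/6, 11/2, 1)
Ac = (0, 0, 5/12, -191/42)
Σ b_i: (-1191/40)·1 + 597/20·1 + (-6/5)·1 + 17/8·1 = 1 ✓
b·c: 597/20·1/6 + (-6/5)·11/2 + 17/8·1 = 1/2 ✓
b·c²: 597/20·1/36 + (-6/5)·121/4 + 17/8·1 = -8003/240 ≠ 1/3 ⇒ order 2.
b·Ac: (-6/5)·5/12 + 17/8·(-191/42) = -3415/336 ≠ 1/6

2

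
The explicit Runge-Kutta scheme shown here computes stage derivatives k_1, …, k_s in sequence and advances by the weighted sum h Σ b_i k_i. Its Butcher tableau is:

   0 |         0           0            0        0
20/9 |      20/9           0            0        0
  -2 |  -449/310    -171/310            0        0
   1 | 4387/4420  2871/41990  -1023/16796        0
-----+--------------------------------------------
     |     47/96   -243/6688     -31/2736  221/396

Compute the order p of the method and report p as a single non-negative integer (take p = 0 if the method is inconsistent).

b = (47/96, -243/6688, -31/2736, 221/396)
c = (0, 20/9, -2, 1)
Ac = (0, 0, -38/31, 121/442)
Σ b_i: 47/96·1 + (-243/6688)·1 + (-31/2736)·1 + 221/396·1 = 1 ✓
b·c: (-243/6688)·20/9 + (-31/2736)·(-2) + 221/396·1 = 1/2 ✓
b·c²: (-243/6688)·400/81 + (-31/2736)·4 + 221/396·1 = 1/3 ✓
b·Ac: (-31/2736)·(-38/31) + 221/396·121/442 = 1/6 ✓
b·c³: (-243/6688)·8000/729 + (-31/2736)·(-8) + 221/396·1 = 1/4 ✓
b·(c∘Ac): (-31/2736)·76/31 + 221/396·121/442 = 1/8 ✓
b·Ac²: (-31/2736)·(-760/279) + 221/396·11/117 = 1/12 ✓
b·A²c: 221/396·33/442 = 1/24 ✓; 4 stages ⇒ order 4.

4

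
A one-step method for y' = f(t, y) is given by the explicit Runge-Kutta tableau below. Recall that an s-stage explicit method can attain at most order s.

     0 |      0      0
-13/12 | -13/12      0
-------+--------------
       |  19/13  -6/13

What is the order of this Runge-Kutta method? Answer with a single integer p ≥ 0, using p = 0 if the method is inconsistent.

2

b = (19/13, -6/13)
c = (0, -13/12)
Σ b_i: 19/13·1 + (-6/13)·1 = 1 ✓
b·c: (-6/13)·(-13/12) = 1/2 ✓; 2 stages ⇒ order 2.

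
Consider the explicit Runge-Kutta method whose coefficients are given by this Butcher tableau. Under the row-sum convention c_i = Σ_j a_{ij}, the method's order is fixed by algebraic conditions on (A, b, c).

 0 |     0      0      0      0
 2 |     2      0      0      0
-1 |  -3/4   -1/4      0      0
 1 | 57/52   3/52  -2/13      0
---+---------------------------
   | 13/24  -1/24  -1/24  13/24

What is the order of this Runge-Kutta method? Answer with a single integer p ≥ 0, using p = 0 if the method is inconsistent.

b = (13/24, -1/24, -1/24, 13/24)
c = (0, 2, -1, 1)
Ac = (0, 0, -1/2, 7/26)
Σ b_i: 13/24·1 + (-1/24)·1 + (-1/24)·1 + 13/24·1 = 1 ✓
b·c: (-1/24)·2 + (-1/24)·(-1) + 13/24·1 = 1/2 ✓
b·c²: (-1/24)·4 + (-1/24)·1 + 13/24·1 = 1/3 ✓
b·Ac: (-1/24)·(-1/2) + 13/24·7/26 = 1/6 ✓
b·c³: (-1/24)·8 + (-1/24)·(-1) + 13/24·1 = 1/4 ✓
b·(c∘Ac): (-1/24)·1/2 + 13/24·7/26 = 1/8 ✓
b·Ac²: (-1/24)·(-1) + 13/24·1/13 = 1/12 ✓
b·A²c: 13/24·1/13 = 1/24 ✓; 4 stages ⇒ order 4.

4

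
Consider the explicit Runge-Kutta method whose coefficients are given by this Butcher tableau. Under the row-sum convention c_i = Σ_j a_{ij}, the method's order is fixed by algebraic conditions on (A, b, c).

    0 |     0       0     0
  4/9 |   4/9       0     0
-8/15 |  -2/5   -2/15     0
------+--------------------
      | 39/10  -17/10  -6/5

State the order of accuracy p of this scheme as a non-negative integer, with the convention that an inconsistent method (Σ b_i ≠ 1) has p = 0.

1

b = (39/10, -17/10, -6/5)
c = (0, 4/9, -8/15)
Ac = (0, 0, -8/135)
Σ b_i: 39/10·1 + (-17/10)·1 + (-6/5)·1 = 1 ✓
b·c: (-17/10)·4/9 + (-6/5)·(-8/15) = -26/225 ≠ 1/2 ⇒ order 1.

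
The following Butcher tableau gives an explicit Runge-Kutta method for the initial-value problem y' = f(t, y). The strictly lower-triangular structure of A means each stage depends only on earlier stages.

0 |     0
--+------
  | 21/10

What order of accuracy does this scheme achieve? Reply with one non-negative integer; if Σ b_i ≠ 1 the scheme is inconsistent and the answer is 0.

b = (21/10)
c = (0)
Σ b_i: 21/10·1 = 21/10 ≠ 1 ⇒ order 0.

0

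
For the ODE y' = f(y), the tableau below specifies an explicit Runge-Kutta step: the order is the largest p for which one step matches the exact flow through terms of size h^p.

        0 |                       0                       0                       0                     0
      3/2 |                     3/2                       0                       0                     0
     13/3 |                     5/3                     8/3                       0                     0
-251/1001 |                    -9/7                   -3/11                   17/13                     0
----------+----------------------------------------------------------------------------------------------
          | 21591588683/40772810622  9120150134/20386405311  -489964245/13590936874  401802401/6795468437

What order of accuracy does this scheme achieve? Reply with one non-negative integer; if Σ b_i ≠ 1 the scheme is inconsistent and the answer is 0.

b = (21591588683/40772810622, 9120150134/20386405311, -489964245/13590936874, 401802401/6795468437)
c = (0, 3/2, 13/3, -251/1001)
Ac = (0, 0, 4, 347/66)
Σ b_i: 21591588683/40772810622·1 + 9120150134/20386405311·1 + (-489964245/13590936874)·1 + 401802401/6795468437·1 = 1 ✓
b·c: 9120150134/20386405311·3/2 + (-489964245/13590936874)·13/3 + 401802401/6795468437·(-251/1001) = 1/2 ✓
b·c²: 9120150134/20386405311·9/4 + (-489964245/13590936874)·169/9 + 401802401/6795468437·63001/1002001 = 1/3 ✓
b·Ac: (-489964245/13590936874)·4 + 401802401/6795468437·347/66 = 1/6 ✓
b·c³: 9120150134/20386405311·27/8 + (-489964245/13590936874)·2197/27 + 401802401/6795468437·(-15813251/1003003001) = -348844765391519/244881500595732 ≠ 1/4 ⇒ order 3.
b·(c∘Ac): (-489964245/13590936874)·52/3 + 401802401/6795468437·(-87097/66066) = -28656397367/40772810622 ≠ 1/8
b·Ac²: (-489964245/13590936874)·6 + 401802401/6795468437·9481/396 = 293401003711/244636863732 ≠ 1/12
b·A²c: 401802401/6795468437·68/13 = 2101735636/6795468437 ≠ 1/24

3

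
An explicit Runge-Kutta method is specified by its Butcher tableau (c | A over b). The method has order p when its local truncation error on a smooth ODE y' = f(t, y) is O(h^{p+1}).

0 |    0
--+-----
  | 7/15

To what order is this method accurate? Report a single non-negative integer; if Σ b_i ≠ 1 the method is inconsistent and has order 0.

b = (7/15)
c = (0)
Σ b_i: 7/15·1 = 7/15 ≠ 1 ⇒ order 0.

0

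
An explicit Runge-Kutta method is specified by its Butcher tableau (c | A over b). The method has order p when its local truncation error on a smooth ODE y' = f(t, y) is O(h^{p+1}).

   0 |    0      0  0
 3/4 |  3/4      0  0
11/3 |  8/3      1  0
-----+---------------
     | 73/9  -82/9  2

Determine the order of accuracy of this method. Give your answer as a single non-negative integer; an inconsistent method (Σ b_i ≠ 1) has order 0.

2

b = (73/9, -82/9, 2)
c = (0, 3/4, 11/3)
Ac = (0, 0, 3/4)
Σ b_i: 73/9·1 + (-82/9)·1 + 2·1 = 1 ✓
b·c: (-82/9)·3/4 + 2·11/3 = 1/2 ✓
b·c²: (-82/9)·9/16 + 2·121/9 = 1567/72 ≠ 1/3 ⇒ order 2.
b·Ac: 2·3/4 = 3/2 ≠ 1/6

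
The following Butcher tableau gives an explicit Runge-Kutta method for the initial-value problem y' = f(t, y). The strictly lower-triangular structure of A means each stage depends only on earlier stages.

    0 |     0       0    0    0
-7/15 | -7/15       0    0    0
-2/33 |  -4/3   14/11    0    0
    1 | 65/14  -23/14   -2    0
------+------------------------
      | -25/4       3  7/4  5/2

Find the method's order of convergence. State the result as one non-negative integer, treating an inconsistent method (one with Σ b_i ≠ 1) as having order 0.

1

b = (-25/4, 3, 7/4, 5/2)
c = (0, -7/15, -2/33, 1)
Ac = (0, 0, -98/165, 293/330)
Σ b_i: (-25/4)·1 + 3·1 + 7/4·1 + 5/2·1 = 1 ✓
b·c: 3·(-7/15) + 7/4·(-2/33) + 5/2·1 = 164/165 ≠ 1/2 ⇒ order 1.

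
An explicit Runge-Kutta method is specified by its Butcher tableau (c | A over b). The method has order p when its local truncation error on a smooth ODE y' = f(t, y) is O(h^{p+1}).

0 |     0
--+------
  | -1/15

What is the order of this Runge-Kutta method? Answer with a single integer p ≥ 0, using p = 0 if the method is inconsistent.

b = (-1/15)
c = (0)
Σ b_i: (-1/15)·1 = -1/15 ≠ 1 ⇒ order 0.

0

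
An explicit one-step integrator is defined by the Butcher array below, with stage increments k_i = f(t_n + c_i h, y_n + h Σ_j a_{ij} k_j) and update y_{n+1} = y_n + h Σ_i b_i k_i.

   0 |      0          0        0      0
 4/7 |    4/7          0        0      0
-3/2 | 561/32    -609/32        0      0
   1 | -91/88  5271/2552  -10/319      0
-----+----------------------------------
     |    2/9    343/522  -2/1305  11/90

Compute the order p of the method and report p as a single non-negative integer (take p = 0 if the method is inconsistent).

4

b = (2/9, 343/522, -2/1305, 11/90)
c = (0, 4/7, -3/2, 1)
Ac = (0, 0, -87/8, 27/22)
Σ b_i: 2/9·1 + 343/522·1 + (-2/1305)·1 + 11/90·1 = 1 ✓
b·c: 343/522·4/7 + (-2/1305)·(-3/2) + 11/90·1 = 1/2 ✓
b·c²: 343/522·16/49 + (-2/1305)·9/4 + 11/90·1 = 1/3 ✓
b·Ac: (-2/1305)·(-87/8) + 11/90·27/22 = 1/6 ✓
b·c³: 343/522·64/343 + (-2/1305)·(-27/8) + 11/90·1 = 1/4 ✓
b·(c∘Ac): (-2/1305)·261/16 + 11/90·27/22 = 1/8 ✓
b·Ac²: (-2/1305)·(-87/14) + 11/90·93/154 = 1/12 ✓
b·A²c: 11/90·15/44 = 1/24 ✓; 4 stages ⇒ order 4.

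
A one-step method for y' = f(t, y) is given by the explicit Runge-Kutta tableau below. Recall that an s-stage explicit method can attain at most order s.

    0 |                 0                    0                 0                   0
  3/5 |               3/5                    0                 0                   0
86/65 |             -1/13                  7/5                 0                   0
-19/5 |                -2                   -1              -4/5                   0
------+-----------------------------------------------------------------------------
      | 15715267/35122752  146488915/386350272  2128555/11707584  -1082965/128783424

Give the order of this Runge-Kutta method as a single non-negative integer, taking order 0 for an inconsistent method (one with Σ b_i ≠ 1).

3

b = (15715267/35122752, 146488915/386350272, 2128555/11707584, -1082965/128783424)
c = (0, 3/5, 86/65, -19/5)
Ac = (0, 0, 21/25, -539/325)
Σ b_i: 15715267/35122752·1 + 146488915/386350272·1 + 2128555/11707584·1 + (-1082965/128783424)·1 = 1 ✓
b·c: 146488915/386350272·3/5 + 2128555/11707584·86/65 + (-1082965/128783424)·(-19/5) = 1/2 ✓
b·c²: 146488915/386350272·9/25 + 2128555/11707584·7396/4225 + (-1082965/128783424)·361/25 = 1/3 ✓
b·Ac: 2128555/11707584·21/25 + (-1082965/128783424)·(-539/325) = 1/6 ✓
b·c³: 146488915/386350272·27/125 + 2128555/11707584·636056/274625 + (-1082965/128783424)·(-6859/125) = 1834784743/1902482400 ≠ 1/4 ⇒ order 3.
b·(c∘Ac): 2128555/11707584·1806/1625 + (-1082965/128783424)·10241/1625 = 6232813/41812800 ≠ 1/8
b·Ac²: 2128555/11707584·63/125 + (-1082965/128783424)·(-37189/21125) = 556854541/5231826600 ≠ 1/12
b·A²c: (-1082965/128783424)·(-84/125) = 216593/38328400 ≠ 1/24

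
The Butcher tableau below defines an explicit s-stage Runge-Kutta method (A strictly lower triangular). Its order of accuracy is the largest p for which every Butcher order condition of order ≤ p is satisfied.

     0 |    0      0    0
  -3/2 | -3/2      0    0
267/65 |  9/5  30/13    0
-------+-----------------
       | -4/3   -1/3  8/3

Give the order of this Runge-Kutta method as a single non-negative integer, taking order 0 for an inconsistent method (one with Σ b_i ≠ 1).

b = (-4/3, -1/3, 8/3)
c = (0, -3/2, 267/65)
Ac = (0, 0, -45/13)
Σ b_i: (-4/3)·1 + (-1/3)·1 + 8/3·1 = 1 ✓
b·c: (-1/3)·(-3/2) + 8/3·267/65 = 1489/130 ≠ 1/2 ⇒ order 1.

1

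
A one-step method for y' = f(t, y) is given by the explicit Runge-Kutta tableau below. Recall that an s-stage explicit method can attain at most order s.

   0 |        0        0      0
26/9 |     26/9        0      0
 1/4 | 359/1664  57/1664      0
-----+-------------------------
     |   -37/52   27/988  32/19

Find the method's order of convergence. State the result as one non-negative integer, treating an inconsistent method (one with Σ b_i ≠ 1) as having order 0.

3

b = (-37/52, 27/988, 32/19)
c = (0, 26/9, 1/4)
Ac = (0, 0, 19/192)
Σ b_i: (-37/52)·1 + 27/988·1 + 32/19·1 = 1 ✓
b·c: 27/988·26/9 + 32/19·1/4 = 1/2 ✓
b·c²: 27/988·676/81 + 32/19·1/16 = 1/3 ✓
b·Ac: 32/19·19/192 = 1/6 ✓; 3 stages ⇒ order 3.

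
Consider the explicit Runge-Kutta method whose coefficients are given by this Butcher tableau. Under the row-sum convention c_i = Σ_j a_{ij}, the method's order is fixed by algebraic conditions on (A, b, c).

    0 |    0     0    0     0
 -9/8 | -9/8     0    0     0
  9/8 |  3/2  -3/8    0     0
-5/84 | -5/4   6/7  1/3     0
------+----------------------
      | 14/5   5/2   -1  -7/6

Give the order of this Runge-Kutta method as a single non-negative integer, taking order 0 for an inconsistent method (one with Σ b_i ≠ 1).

0

b = (14/5, 5/2, -1, -7/6)
c = (0, -9/8, 9/8, -5/84)
Ac = (0, 0, 27/64, -33/56)
Σ b_i: 14/5·1 + 5/2·1 + (-1)·1 + (-7/6)·1 = 47/15 ≠ 1 ⇒ order 0.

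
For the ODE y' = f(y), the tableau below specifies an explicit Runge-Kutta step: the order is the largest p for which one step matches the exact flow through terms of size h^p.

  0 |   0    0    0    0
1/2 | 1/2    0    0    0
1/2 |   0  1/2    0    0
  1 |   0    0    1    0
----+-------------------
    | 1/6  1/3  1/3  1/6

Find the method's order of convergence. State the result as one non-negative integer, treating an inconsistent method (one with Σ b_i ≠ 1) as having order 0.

b = (1/6, 1/3, 1/3, 1/6)
c = (0, 1/2, 1/2, 1)
Ac = (0, 0, 1/4, 1/2)
Σ b_i: 1/6·1 + 1/3·1 + 1/3·1 + 1/6·1 = 1 ✓
b·c: 1/3·1/2 + 1/3·1/2 + 1/6·1 = 1/2 ✓
b·c²: 1/3·1/4 + 1/3·1/4 + 1/6·1 = 1/3 ✓
b·Ac: 1/3·1/4 + 1/6·1/2 = 1/6 ✓
b·c³: 1/3·1/8 + 1/3·1/8 + 1/6·1 = 1/4 ✓
b·(c∘Ac): 1/3·1/8 + 1/6·1/2 = 1/8 ✓
b·Ac²: 1/3·1/8 + 1/6·1/4 = 1/12 ✓
b·A²c: 1/6·1/4 = 1/24 ✓; 4 stages ⇒ order 4.

4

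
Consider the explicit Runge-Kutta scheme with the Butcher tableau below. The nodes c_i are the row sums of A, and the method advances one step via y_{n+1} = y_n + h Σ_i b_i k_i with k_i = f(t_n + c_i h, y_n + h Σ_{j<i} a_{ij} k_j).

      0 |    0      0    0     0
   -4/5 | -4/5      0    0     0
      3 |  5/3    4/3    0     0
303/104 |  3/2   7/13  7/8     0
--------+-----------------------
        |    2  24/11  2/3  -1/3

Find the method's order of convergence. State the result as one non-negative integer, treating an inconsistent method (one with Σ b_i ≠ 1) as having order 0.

0

b = (2, 24/11, 2/3, -1/3)
c = (0, -4/5, 3, 303/104)
Ac = (0, 0, -16/15, 1141/520)
Σ b_i: 2·1 + 24/11·1 + 2/3·1 + (-1/3)·1 = 149/33 ≠ 1 ⇒ order 0.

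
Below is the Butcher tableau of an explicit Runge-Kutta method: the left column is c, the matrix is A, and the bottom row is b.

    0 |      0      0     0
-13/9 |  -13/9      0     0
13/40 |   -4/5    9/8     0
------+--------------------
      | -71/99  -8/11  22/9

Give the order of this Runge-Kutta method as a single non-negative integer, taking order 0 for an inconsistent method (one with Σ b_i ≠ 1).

1

b = (-71/99, -8/11, 22/9)
c = (0, -13/9, 13/40)
Ac = (0, 0, -13/8)
Σ b_i: (-71/99)·1 + (-8/11)·1 + 22/9·1 = 1 ✓
b·c: (-8/11)·(-13/9) + 22/9·13/40 = 3653/1980 ≠ 1/2 ⇒ order 1.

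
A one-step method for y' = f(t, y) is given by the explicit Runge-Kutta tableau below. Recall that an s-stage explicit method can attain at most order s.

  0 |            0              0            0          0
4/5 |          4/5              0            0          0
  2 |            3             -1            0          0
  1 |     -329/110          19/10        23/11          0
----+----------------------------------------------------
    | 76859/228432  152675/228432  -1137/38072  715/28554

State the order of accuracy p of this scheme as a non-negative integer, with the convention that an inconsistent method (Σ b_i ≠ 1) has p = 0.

b = (76859/228432, 152675/228432, -1137/38072, 715/28554)
c = (0, 4/5, 2, 1)
Ac = (0, 0, -4/5, 1568/275)
Σ b_i: 76859/228432·1 + 152675/228432·1 + (-1137/38072)·1 + 715/28554·1 = 1 ✓
b·c: 152675/228432·4/5 + (-1137/38072)·2 + 715/28554·1 = 1/2 ✓
b·c²: 152675/228432·16/25 + (-1137/38072)·4 + 715/28554·1 = 1/3 ✓
b·Ac: (-1137/38072)·(-4/5) + 715/28554·1568/275 = 1/6 ✓
b·c³: 152675/228432·64/125 + (-1137/38072)·8 + 715/28554·1 = 6107/47590 ≠ 1/4 ⇒ order 3.
b·(c∘Ac): (-1137/38072)·(-8/5) + 715/28554·1568/275 = 13603/71385 ≠ 1/8
b·Ac²: (-1137/38072)·(-16/25) + 715/28554·13172/1375 = 18488/71385 ≠ 1/12
b·A²c: 715/28554·(-92/55) = -598/14277 ≠ 1/24

3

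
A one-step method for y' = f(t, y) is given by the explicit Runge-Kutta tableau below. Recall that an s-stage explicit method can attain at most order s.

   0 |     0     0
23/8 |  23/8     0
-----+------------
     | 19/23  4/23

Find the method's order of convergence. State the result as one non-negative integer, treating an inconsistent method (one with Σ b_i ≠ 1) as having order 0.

2

b = (19/23, 4/23)
c = (0, 23/8)
Σ b_i: 19/23·1 + 4/23·1 = 1 ✓
b·c: 4/23·23/8 = 1/2 ✓; 2 stages ⇒ order 2.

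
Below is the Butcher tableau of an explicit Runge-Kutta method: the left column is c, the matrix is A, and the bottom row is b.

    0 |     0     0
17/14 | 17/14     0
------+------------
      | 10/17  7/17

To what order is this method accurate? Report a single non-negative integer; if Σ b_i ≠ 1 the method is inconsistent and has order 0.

b = (10/17, 7/17)
c = (0, 17/14)
Σ b_i: 10/17·1 + 7/17·1 = 1 ✓
b·c: 7/17·17/14 = 1/2 ✓; 2 stages ⇒ order 2.

2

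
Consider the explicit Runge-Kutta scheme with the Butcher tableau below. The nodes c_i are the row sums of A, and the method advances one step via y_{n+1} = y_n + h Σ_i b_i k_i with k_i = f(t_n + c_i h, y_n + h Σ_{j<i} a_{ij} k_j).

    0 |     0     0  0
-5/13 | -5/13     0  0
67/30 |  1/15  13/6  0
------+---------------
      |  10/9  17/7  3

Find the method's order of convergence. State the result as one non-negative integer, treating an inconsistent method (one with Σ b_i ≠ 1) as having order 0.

b = (10/9, 17/7, 3)
c = (0, -5/13, 67/30)
Ac = (0, 0, -5/6)
Σ b_i: 10/9·1 + 17/7·1 + 3·1 = 412/63 ≠ 1 ⇒ order 0.

0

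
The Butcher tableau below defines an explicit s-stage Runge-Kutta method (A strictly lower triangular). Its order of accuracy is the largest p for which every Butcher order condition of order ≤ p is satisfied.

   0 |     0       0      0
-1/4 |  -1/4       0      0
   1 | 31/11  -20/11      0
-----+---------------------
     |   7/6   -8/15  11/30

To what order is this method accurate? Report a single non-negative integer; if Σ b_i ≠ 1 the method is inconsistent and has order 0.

3

b = (7/6, -8/15, 11/30)
c = (0, -1/4, 1)
Ac = (0, 0, 5/11)
Σ b_i: 7/6·1 + (-8/15)·1 + 11/30·1 = 1 ✓
b·c: (-8/15)·(-1/4) + 11/30·1 = 1/2 ✓
b·c²: (-8/15)·1/16 + 11/30·1 = 1/3 ✓
b·Ac: 11/30·5/11 = 1/6 ✓; 3 stages ⇒ order 3.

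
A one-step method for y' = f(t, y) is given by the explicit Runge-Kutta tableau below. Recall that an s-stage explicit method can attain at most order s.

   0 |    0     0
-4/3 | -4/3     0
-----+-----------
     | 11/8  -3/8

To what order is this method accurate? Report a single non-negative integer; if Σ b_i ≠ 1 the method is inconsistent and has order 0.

b = (11/8, -3/8)
c = (0, -4/3)
Σ b_i: 11/8·1 + (-3/8)·1 = 1 ✓
b·c: (-3/8)·(-4/3) = 1/2 ✓; 2 stages ⇒ order 2.

2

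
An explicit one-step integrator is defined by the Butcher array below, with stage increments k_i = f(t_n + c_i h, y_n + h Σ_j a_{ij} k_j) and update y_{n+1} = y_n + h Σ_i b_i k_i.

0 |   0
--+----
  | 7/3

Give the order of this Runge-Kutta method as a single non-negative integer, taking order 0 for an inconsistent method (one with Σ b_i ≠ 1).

b = (7/3)
c = (0)
Σ b_i: 7/3·1 = 7/3 ≠ 1 ⇒ order 0.

0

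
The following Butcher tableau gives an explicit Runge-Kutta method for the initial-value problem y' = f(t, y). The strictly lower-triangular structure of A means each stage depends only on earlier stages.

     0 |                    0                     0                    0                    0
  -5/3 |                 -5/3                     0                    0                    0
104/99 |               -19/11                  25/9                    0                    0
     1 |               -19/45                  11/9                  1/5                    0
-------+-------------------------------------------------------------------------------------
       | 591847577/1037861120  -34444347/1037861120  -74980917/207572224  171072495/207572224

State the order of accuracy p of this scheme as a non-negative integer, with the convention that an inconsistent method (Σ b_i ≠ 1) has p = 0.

3

b = (591847577/1037861120, -34444347/1037861120, -74980917/207572224, 171072495/207572224)
c = (0, -5/3, 104/99, 1)
Ac = (0, 0, -125/27, -2713/1485)
Σ b_i: 591847577/1037861120·1 + (-34444347/1037861120)·1 + (-74980917/207572224)·1 + 171072495/207572224·1 = 1 ✓
b·c: (-34444347/1037861120)·(-5/3) + (-74980917/207572224)·104/99 + 171072495/207572224·1 = 1/2 ✓
b·c²: (-34444347/1037861120)·25/9 + (-74980917/207572224)·10816/9801 + 171072495/207572224·1 = 1/3 ✓
b·Ac: (-74980917/207572224)·(-125/27) + 171072495/207572224·(-2713/1485) = 1/6 ✓
b·c³: (-34444347/1037861120)·(-125/27) + (-74980917/207572224)·1124864/970299 + 171072495/207572224·1 = 4307996597/7706118816 ≠ 1/4 ⇒ order 3.
b·(c∘Ac): (-74980917/207572224)·(-13000/2673) + 171072495/207572224·(-2713/1485) = 469146461/1868150016 ≠ 1/8
b·Ac²: (-74980917/207572224)·625/81 + 171072495/207572224·177191/49005 = 495037177/2568706272 ≠ 1/12
b·A²c: 171072495/207572224·(-25/27) = -475201375/622716672 ≠ 1/24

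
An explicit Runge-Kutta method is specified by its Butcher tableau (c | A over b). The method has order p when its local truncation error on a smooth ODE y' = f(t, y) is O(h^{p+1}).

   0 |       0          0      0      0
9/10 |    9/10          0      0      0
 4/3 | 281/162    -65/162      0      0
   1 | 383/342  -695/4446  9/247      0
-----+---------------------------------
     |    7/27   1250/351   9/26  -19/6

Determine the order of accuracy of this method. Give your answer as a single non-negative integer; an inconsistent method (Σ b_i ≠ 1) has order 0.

b = (7/27, 1250/351, 9/26, -19/6)
c = (0, 9/10, 4/3, 1)
Ac = (0, 0, -13/36, -7/76)
Σ b_i: 7/27·1 + 1250/351·1 + 9/26·1 + (-19/6)·1 = 1 ✓
b·c: 1250/351·9/10 + 9/26·4/3 + (-19/6)·1 = 1/2 ✓
b·c²: 1250/351·81/100 + 9/26·16/9 + (-19/6)·1 = 1/3 ✓
b·Ac: 9/26·(-13/36) + (-19/6)·(-7/76) = 1/6 ✓
b·c³: 1250/351·729/1000 + 9/26·64/27 + (-19/6)·1 = 1/4 ✓
b·(c∘Ac): 9/26·(-13/27) + (-19/6)·(-7/76) = 1/8 ✓
b·Ac²: 9/26·(-13/40) + (-19/6)·(-47/760) = 1/12 ✓
b·A²c: (-19/6)·(-1/76) = 1/24 ✓; 4 stages ⇒ order 4.

4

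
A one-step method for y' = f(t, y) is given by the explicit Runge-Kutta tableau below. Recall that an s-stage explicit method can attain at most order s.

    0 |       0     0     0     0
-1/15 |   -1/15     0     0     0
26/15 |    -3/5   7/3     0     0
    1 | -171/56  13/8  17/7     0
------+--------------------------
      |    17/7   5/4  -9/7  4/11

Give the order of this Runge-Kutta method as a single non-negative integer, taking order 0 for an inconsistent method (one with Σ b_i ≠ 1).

b = (17/7, 5/4, -9/7, 4/11)
c = (0, -1/15, 26/15, 1)
Ac = (0, 0, -7/45, 689/168)
Σ b_i: 17/7·1 + 5/4·1 + (-9/7)·1 + 4/11·1 = 849/308 ≠ 1 ⇒ order 0.

0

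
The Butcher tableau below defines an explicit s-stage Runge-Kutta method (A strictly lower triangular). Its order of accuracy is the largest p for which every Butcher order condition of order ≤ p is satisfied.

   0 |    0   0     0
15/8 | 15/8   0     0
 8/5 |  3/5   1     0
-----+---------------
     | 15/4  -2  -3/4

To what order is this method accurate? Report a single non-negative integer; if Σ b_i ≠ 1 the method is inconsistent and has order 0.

1

b = (15/4, -2, -3/4)
c = (0, 15/8, 8/5)
Ac = (0, 0, 15/8)
Σ b_i: 15/4·1 + (-2)·1 + (-3/4)·1 = 1 ✓
b·c: (-2)·15/8 + (-3/4)·8/5 = -99/20 ≠ 1/2 ⇒ order 1.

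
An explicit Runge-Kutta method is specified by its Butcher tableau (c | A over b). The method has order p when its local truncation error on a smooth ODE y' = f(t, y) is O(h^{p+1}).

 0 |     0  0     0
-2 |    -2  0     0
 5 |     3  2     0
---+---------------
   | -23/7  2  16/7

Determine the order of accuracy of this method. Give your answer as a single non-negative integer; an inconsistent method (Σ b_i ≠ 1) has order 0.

1

b = (-23/7, 2, 16/7)
c = (0, -2, 5)
Ac = (0, 0, -4)
Σ b_i: (-23/7)·1 + 2·1 + 16/7·1 = 1 ✓
b·c: 2·(-2) + 16/7·5 = 52/7 ≠ 1/2 ⇒ order 1.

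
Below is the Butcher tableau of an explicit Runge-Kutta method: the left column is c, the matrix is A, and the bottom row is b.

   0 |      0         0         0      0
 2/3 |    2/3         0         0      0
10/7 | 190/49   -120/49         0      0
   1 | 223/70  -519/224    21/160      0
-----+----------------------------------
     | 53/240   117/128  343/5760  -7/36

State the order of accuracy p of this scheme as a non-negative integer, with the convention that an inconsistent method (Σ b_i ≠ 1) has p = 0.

4

b = (53/240, 117/128, 343/5760, -7/36)
c = (0, 2/3, 10/7, 1)
Ac = (0, 0, -80/49, -19/14)
Σ b_i: 53/240·1 + 117/128·1 + 343/5760·1 + (-7/36)·1 = 1 ✓
b·c: 117/128·2/3 + 343/5760·10/7 + (-7/36)·1 = 1/2 ✓
b·c²: 117/128·4/9 + 343/5760·100/49 + (-7/36)·1 = 1/3 ✓
b·Ac: 343/5760·(-80/49) + (-7/36)·(-19/14) = 1/6 ✓
b·c³: 117/128·8/27 + 343/5760·1000/343 + (-7/36)·1 = 1/4 ✓
b·(c∘Ac): 343/5760·(-800/343) + (-7/36)·(-19/14) = 1/8 ✓
b·Ac²: 343/5760·(-160/147) + (-7/36)·(-16/21) = 1/12 ✓
b·A²c: (-7/36)·(-3/14) = 1/24 ✓; 4 stages ⇒ order 4.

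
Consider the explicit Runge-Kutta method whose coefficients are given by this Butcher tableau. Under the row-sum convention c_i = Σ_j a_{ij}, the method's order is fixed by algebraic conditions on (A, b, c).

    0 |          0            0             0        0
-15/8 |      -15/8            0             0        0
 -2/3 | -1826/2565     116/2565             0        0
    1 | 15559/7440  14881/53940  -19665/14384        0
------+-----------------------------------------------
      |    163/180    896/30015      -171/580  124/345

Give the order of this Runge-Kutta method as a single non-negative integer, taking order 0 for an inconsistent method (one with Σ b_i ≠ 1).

4

b = (163/180, 896/30015, -171/580, 124/345)
c = (0, -15/8, -2/3, 1)
Ac = (0, 0, -29/342, 391/992)
Σ b_i: 163/180·1 + 896/30015·1 + (-171/580)·1 + 124/345·1 = 1 ✓
b·c: 896/30015·(-15/8) + (-171/580)·(-2/3) + 124/345·1 = 1/2 ✓
b·c²: 896/30015·225/64 + (-171/580)·4/9 + 124/345·1 = 1/3 ✓
b·Ac: (-171/580)·(-29/342) + 124/345·391/992 = 1/6 ✓
b·c³: 896/30015·(-3375/512) + (-171/580)·(-8/27) + 124/345·1 = 1/4 ✓
b·(c∘Ac): (-171/580)·29/513 + 124/345·391/992 = 1/8 ✓
b·Ac²: (-171/580)·145/912 + 124/345·2875/7936 = 1/12 ✓
b·A²c: 124/345·115/992 = 1/24 ✓; 4 stages ⇒ order 4.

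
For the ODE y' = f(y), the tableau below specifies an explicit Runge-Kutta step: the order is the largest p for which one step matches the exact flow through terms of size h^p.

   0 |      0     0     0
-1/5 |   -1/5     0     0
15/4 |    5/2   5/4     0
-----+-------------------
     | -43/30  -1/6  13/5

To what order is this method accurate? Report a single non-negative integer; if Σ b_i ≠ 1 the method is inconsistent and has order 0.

b = (-43/30, -1/6, 13/5)
c = (0, -1/5, 15/4)
Ac = (0, 0, -1/4)
Σ b_i: (-43/30)·1 + (-1/6)·1 + 13/5·1 = 1 ✓
b·c: (-1/6)·(-1/5) + 13/5·15/4 = 587/60 ≠ 1/2 ⇒ order 1.

1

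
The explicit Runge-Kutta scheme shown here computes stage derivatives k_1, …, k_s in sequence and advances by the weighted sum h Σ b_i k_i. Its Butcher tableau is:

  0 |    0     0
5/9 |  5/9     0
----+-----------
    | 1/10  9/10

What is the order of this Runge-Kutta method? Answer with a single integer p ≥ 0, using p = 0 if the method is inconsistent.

2

b = (1/10, 9/10)
c = (0, 5/9)
Σ b_i: 1/10·1 + 9/10·1 = 1 ✓
b·c: 9/10·5/9 = 1/2 ✓; 2 stages ⇒ order 2.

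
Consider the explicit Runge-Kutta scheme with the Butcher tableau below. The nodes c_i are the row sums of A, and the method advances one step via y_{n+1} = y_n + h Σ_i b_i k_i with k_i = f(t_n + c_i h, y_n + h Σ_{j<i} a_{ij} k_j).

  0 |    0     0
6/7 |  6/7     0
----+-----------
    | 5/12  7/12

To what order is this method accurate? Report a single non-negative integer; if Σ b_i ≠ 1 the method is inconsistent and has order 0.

2

b = (5/12, 7/12)
c = (0, 6/7)
Σ b_i: 5/12·1 + 7/12·1 = 1 ✓
b·c: 7/12·6/7 = 1/2 ✓; 2 stages ⇒ order 2.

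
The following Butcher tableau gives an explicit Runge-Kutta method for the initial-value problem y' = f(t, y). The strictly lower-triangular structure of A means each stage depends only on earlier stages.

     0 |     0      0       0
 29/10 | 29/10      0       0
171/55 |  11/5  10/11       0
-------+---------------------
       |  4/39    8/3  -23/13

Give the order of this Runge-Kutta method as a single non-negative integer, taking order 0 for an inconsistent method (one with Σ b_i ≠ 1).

b = (4/39, 8/3, -23/13)
c = (0, 29/10, 171/55)
Ac = (0, 0, 29/11)
Σ b_i: 4/39·1 + 8/3·1 + (-23/13)·1 = 1 ✓
b·c: 8/3·29/10 + (-23/13)·171/55 = 4789/2145 ≠ 1/2 ⇒ order 1.

1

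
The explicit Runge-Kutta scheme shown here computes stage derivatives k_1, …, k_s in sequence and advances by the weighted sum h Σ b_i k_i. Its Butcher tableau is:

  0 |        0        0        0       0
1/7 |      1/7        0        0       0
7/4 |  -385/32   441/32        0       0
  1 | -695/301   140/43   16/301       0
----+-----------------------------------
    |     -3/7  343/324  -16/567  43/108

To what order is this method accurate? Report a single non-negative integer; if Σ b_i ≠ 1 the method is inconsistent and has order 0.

b = (-3/7, 343/324, -16/567, 43/108)
c = (0, 1/7, 7/4, 1)
Ac = (0, 0, 63/32, 24/43)
Σ b_i: (-3/7)·1 + 343/324·1 + (-16/567)·1 + 43/108·1 = 1 ✓
b·c: 343/324·1/7 + (-16/567)·7/4 + 43/108·1 = 1/2 ✓
b·c²: 343/324·1/49 + (-16/567)·49/16 + 43/108·1 = 1/3 ✓
b·Ac: (-16/567)·63/32 + 43/108·24/43 = 1/6 ✓
b·c³: 343/324·1/343 + (-16/567)·343/64 + 43/108·1 = 1/4 ✓
b·(c∘Ac): (-16/567)·441/128 + 43/108·24/43 = 1/8 ✓
b·Ac²: (-16/567)·9/32 + 43/108·69/301 = 1/12 ✓
b·A²c: 43/108·9/86 = 1/24 ✓; 4 stages ⇒ order 4.

4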